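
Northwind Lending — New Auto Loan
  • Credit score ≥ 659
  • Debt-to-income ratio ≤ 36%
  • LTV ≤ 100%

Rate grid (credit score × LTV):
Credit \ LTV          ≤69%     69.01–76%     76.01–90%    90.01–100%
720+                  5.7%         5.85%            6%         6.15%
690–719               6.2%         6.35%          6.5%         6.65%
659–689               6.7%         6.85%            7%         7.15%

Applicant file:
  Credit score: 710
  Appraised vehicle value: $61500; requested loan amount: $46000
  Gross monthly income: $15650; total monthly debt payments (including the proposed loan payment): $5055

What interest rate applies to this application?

6.35%

Credit score 710 ≥ 659; Debt-to-income = 5,055/15,650 = 32.3% — meets 36% limit
Loan-to-value = 46,000/61,500 = 74.8% — pass (100% max)
Row: 710 falls in 690–719. Column: 74.8% falls in 69.01–76%. Rate = 6.35%.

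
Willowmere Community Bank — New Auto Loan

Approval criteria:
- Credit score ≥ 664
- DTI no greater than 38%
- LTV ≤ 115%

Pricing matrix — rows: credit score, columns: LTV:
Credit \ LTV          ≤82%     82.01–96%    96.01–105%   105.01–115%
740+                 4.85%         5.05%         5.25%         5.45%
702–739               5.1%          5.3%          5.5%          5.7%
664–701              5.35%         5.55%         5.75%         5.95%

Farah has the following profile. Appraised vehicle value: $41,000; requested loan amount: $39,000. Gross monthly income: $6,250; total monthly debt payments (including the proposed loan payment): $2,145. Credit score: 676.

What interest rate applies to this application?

Credit score 676 ≥ 664; Debt-to-income = 2,145/6,250 = 34.3% — meets 38% limit
LTV = 39,000/41,000 = 95.1% ≤ 115%
Credit 676 → row 664–701; LTV 95.1% → column 82.01–96%. Grid cell → 5.55%.

5.55%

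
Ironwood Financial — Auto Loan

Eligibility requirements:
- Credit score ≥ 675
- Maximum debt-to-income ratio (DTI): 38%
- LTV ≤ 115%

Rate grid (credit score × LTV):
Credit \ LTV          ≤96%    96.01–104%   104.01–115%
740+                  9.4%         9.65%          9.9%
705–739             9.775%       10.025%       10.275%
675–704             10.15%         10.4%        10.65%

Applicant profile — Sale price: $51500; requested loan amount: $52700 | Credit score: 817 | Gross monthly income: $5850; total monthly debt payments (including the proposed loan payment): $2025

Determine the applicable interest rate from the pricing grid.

Credit score 817 ≥ 675; DTI = 2,025/5,850 = 34.6% ≤ 38%
LTV: 52,700 ÷ 51,500 = 102.3%, within 115% cap
Score 817 is in the 740+ band; LTV 102.3% is in the 96.01–104% band → 9.65%.

9.65%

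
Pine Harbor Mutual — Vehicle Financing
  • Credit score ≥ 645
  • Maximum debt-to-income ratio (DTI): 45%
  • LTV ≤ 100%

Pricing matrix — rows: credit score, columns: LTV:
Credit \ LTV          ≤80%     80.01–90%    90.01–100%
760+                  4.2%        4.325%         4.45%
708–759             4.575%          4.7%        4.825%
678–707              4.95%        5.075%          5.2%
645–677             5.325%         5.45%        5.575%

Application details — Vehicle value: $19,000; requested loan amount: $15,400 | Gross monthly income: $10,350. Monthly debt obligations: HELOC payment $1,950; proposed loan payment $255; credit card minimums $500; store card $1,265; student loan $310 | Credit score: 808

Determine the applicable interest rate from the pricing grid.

4.325%

Credit score 808 ≥ 645; Total monthly debts = (1,950 + 255 + 500 + 1,265 + 310) = 4,280. DTI: 4,280 ÷ 10,350 = 41.4%, within the 45% cap
Loan-to-value = 15,400/19,000 = 81.1% — pass (100% max)
Row: 808 falls in 760+. Column: 81.1% falls in 80.01–90%. Rate = 4.325%.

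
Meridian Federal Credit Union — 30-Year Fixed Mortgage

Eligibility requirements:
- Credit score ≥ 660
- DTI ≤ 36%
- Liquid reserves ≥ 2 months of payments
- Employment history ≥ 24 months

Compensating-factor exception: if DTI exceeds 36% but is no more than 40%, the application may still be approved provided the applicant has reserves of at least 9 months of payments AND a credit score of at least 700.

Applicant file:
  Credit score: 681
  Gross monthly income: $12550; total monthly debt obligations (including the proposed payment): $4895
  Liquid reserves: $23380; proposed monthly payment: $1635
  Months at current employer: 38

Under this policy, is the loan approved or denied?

Credit score 681 ≥ 660 (meets base)
DTI = 4,895/12,550 = 39% > 36% — standard DTI limit exceeded.
Reserves = 23,380/1,635 = 14.3 months ≥ 2
Employment 38 ≥ 24 months
DTI 39% is within the 36%–40% exception band; checking compensating factors.
Reserves 14.3 ≥ 9 months; credit score 681 < 700.
Override conditions not both satisfied; exception does not apply.

Denied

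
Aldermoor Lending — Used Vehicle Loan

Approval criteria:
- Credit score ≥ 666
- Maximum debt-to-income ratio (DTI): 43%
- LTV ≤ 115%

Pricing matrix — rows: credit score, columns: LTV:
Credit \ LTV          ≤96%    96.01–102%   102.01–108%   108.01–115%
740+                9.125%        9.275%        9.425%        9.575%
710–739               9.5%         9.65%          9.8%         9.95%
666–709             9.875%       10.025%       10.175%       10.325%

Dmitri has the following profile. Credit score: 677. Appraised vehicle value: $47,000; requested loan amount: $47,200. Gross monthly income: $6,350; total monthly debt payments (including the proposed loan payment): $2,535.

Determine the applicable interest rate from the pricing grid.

10.025%

Credit score 677 ≥ 666; DTI = 2,535/6,350 = 39.9% ≤ 43%
LTV: 47,200 ÷ 47,000 = 100.4%, within 115% cap
Row: 677 falls in 666–709. Column: 100.4% falls in 96.01–102%. Rate = 10.025%.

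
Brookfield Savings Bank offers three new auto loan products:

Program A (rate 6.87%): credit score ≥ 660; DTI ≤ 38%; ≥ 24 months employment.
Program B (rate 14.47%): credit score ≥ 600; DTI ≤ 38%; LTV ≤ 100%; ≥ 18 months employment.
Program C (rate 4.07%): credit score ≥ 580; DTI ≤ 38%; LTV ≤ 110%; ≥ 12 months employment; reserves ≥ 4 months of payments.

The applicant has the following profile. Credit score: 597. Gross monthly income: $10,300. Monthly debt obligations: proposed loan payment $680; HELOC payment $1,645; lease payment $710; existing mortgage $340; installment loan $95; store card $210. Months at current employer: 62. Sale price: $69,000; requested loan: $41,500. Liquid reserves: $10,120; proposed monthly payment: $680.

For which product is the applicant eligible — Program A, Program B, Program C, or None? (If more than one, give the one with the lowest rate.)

Program C

Total debts = (680 + 1,645 + 710 + 340 + 95 + 210) = 3,680; DTI = 3,680/10,300 = 35.7%.
LTV = 41,500/69,000 = 60.1%.
Reserves = 10,120/680 = 14.9 months.
Program A: score 597 < 660; DTI 35.7% ≤ 38%; employment 62 ≥ 24 mo → does not qualify.
Program B: score 597 < 600; DTI 35.7% ≤ 38%; LTV 60.1% ≤ 100%; employment 62 ≥ 18 mo → does not qualify.
Program C: score 597 ≥ 580; DTI 35.7% ≤ 38%; LTV 60.1% ≤ 110%; employment 62 ≥ 12 mo; reserves 14.9 ≥ 4 mo → qualifies.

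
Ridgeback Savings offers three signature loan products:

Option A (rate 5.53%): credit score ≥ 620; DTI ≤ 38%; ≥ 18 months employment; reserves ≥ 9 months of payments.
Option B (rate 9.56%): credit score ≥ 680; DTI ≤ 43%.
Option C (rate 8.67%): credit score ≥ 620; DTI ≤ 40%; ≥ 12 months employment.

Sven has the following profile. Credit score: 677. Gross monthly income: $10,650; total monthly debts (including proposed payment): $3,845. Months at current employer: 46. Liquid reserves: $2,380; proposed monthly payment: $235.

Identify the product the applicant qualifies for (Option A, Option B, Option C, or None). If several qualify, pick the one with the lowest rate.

Option A

DTI = 3,845/10,650 = 36.1%.
Reserves = 2,380/235 = 10.1 months.
Option A: score 677 ≥ 620; DTI 36.1% ≤ 38%; employment 46 ≥ 18 mo; reserves 10.1 ≥ 9 mo → qualifies.
Option B: score 677 < 680; DTI 36.1% ≤ 43% → does not qualify.
Option C: score 677 ≥ 620; DTI 36.1% ≤ 40%; employment 46 ≥ 12 mo → qualifies.
Qualifying: Option A, Option C. Lowest rate is 5.53% → Option A.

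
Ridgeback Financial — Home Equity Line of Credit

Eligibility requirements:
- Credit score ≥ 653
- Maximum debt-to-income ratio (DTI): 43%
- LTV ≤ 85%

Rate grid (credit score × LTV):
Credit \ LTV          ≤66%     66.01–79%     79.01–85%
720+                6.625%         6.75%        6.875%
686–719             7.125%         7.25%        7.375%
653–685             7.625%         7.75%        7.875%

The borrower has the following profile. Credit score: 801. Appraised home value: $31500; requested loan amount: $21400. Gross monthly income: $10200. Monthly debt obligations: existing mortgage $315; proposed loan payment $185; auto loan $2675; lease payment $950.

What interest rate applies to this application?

Credit score 801 ≥ 653; Total monthly debts = (315 + 185 + 2,675 + 950) = 4,125. DTI = 4,125/10,200 = 40.4% ≤ 43%
LTV = 21,400/31,500 = 67.9% ≤ 85%
Credit 801 → row 720+; LTV 67.9% → column 66.01–79%. Grid cell → 6.75%.

6.75%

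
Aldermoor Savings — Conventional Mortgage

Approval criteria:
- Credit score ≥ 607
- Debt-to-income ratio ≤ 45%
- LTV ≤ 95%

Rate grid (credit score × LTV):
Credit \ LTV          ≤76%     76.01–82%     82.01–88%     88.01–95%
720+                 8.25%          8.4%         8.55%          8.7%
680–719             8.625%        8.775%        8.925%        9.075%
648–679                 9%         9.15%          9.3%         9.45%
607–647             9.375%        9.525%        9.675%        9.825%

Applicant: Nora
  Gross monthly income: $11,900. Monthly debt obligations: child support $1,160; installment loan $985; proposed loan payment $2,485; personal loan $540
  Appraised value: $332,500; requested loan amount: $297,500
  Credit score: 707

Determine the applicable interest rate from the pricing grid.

Credit score 707 ≥ 607; Total monthly debts = (1,160 + 985 + 2,485 + 540) = 5,170. Debt-to-income = 5,170/11,900 = 43.4% — meets 45% limit
LTV = 297,500/332,500 = 89.5% ≤ 95%
Score 707 is in the 680–719 band; LTV 89.5% is in the 88.01–95% band → 9.075%.

9.075%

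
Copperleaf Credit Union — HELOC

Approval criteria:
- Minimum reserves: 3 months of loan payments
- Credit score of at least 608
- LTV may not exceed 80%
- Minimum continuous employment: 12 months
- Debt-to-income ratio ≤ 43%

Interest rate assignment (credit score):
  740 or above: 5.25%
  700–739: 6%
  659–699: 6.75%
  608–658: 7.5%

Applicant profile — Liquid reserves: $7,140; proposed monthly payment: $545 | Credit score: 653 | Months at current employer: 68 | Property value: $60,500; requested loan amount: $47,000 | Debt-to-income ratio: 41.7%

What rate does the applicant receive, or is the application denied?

Credit score 653 ≥ 608 (meets minimum)
LTV: 47,000 ÷ 60,500 = 77.7%, within 80% cap
Employment 68 ≥ 12 months
Reserves = 7,140/545 = 13.1 months ≥ 3
Debt-to-income 41.7% vs 43% cap — pass
All requirements met. Score 653 falls in the 608–658 tier → 7.5%.

Approved at 7.5%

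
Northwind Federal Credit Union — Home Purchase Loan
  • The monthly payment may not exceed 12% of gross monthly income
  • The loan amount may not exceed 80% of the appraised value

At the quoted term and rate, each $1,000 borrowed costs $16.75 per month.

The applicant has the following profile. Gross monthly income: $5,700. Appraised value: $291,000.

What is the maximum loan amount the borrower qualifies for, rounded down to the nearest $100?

$40,800

Payment cap: 12% × $5,700 = $684/month.
At $16.75 per $1,000, that supports 684/16.75 × 1,000 ≈ $40,835 → $40,800.
LTV cap: 80% × $291,000 = $232,800 → $232,800.
Binding constraint: payment-to-income.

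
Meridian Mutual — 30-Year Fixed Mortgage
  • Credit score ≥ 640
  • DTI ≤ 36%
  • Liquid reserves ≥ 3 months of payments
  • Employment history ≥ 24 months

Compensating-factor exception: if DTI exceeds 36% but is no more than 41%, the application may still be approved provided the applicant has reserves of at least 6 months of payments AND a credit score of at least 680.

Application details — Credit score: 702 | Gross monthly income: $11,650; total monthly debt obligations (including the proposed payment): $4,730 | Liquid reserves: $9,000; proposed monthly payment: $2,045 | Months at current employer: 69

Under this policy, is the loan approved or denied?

Credit score 702 ≥ 640 (meets base)
DTI = 4,730/11,650 = 40.6% > 36% — standard DTI limit exceeded.
Reserves = 9,000/2,045 = 4.4 months ≥ 3
Employment 69 ≥ 24 months
DTI 40.6% is within the 36%–41% exception band; checking compensating factors.
Override check — reserves: 4.4 mo (short of 6); score: 702 (ok).
Override conditions not both satisfied; exception does not apply.

Denied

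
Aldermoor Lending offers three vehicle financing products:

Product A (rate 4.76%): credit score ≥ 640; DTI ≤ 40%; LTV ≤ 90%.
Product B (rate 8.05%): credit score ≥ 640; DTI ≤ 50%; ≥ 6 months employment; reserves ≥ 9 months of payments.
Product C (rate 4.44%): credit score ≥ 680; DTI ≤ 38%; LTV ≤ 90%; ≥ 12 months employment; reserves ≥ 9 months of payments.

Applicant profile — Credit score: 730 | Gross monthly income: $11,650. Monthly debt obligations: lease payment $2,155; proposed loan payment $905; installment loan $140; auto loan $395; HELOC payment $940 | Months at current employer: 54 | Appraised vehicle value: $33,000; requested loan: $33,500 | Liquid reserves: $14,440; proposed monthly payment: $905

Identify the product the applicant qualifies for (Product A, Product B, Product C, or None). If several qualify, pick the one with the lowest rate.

Total debts = (2,155 + 905 + 140 + 395 + 940) = 4,535; DTI = 4,535/11,650 = 38.9%.
LTV = 33,500/33,000 = 101.5%.
Reserves = 14,440/905 = 16.0 months.
Product A: score 730 ≥ 640; DTI 38.9% ≤ 40%; LTV 101.5% > 90% → does not qualify.
Product B: score 730 ≥ 640; DTI 38.9% ≤ 50%; employment 54 ≥ 6 mo; reserves 16.0 ≥ 9 mo → qualifies.
Product C: score 730 ≥ 680; DTI 38.9% > 38%; LTV 101.5% > 90%; employment 54 ≥ 12 mo; reserves 16.0 ≥ 9 mo → does not qualify.

Product B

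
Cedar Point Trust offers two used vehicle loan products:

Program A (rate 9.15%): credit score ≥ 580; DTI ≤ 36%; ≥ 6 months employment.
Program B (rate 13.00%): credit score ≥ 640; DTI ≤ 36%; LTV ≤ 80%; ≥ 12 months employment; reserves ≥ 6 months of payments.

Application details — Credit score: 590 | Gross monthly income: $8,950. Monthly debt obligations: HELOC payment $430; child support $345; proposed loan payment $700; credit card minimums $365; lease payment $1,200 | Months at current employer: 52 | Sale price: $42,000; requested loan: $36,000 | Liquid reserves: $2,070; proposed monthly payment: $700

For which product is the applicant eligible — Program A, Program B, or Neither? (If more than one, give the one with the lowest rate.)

Program A

Total debts = (430 + 345 + 700 + 365 + 1,200) = 3,040; DTI = 3,040/8,950 = 34%.
LTV = 36,000/42,000 = 85.7%.
Reserves = 2,070/700 = 3.0 months.
Program A: score 590 ≥ 580; DTI 34% ≤ 36%; employment 52 ≥ 6 mo → qualifies.
Program B: score 590 < 640; DTI 34% ≤ 36%; LTV 85.7% > 80%; employment 52 ≥ 12 mo; reserves 3.0 < 6 mo → does not qualify.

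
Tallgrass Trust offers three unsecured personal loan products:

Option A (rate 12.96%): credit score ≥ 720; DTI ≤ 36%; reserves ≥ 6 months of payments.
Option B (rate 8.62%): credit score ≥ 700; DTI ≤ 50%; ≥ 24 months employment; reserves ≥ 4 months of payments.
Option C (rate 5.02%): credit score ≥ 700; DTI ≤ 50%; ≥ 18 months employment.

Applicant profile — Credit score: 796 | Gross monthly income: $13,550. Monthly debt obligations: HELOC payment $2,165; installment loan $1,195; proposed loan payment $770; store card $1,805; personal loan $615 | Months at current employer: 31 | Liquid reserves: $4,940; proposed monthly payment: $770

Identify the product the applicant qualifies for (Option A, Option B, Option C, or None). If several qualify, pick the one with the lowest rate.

Total debts = (2,165 + 1,195 + 770 + 1,805 + 615) = 6,550; DTI = 6,550/13,550 = 48.3%.
Reserves = 4,940/770 = 6.4 months.
Option A: score 796 ≥ 720; DTI 48.3% > 36%; reserves 6.4 ≥ 6 mo → does not qualify.
Option B: score 796 ≥ 700; DTI 48.3% ≤ 50%; employment 31 ≥ 24 mo; reserves 6.4 ≥ 4 mo → qualifies.
Option C: score 796 ≥ 700; DTI 48.3% ≤ 50%; employment 31 ≥ 18 mo → qualifies.
Qualifying: Option B, Option C. Lowest rate is 5.02% → Option C.

Option C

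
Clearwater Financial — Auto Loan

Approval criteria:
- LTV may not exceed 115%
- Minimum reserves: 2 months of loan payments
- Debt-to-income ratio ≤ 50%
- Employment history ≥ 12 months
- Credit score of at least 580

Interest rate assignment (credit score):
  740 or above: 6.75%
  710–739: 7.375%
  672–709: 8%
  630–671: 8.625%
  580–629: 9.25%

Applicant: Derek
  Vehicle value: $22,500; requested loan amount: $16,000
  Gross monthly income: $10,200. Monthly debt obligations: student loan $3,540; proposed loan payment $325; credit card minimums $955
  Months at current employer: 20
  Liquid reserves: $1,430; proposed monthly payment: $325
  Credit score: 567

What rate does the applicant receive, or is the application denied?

Denied

Credit score 567 < 580 (below minimum)
Reserves = 1,430/325 = 4.4 months ≥ 2
Employment 20 ≥ 12 months
Loan-to-value = 16,000/22,500 = 71.1% — pass (115% max)
Total monthly debts = (3,540 + 325 + 955) = 4,820. DTI = 4,820/10,200 = 47.3% ≤ 50%
Not all requirements met → denied.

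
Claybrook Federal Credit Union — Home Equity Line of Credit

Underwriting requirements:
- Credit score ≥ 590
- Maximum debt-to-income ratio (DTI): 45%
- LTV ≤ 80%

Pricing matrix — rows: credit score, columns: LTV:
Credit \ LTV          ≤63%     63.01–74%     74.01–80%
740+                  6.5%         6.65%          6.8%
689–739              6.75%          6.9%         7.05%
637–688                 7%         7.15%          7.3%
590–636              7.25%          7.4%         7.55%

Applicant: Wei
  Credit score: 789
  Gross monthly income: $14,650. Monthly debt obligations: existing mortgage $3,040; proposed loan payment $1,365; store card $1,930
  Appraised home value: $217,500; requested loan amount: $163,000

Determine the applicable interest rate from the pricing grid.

Credit score 789 ≥ 590; Total monthly debts = (3,040 + 1,365 + 1,930) = 6,335. DTI = 6,335/14,650 = 43.2% ≤ 45%
LTV = 163,000/217,500 = 74.9% ≤ 80%
Score 789 is in the 740+ band; LTV 74.9% is in the 74.01–80% band → 6.8%.

6.8%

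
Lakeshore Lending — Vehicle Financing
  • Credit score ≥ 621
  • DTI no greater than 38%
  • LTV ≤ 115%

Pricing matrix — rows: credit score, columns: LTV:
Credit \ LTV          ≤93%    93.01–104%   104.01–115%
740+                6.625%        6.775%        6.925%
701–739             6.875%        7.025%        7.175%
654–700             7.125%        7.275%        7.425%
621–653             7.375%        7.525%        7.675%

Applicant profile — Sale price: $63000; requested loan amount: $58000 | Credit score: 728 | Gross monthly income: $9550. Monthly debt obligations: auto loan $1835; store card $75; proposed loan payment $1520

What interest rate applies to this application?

6.875%

Credit score 728 ≥ 621; Total monthly debts = (1,835 + 75 + 1,520) = 3,430. Debt-to-income = 3,430/9,550 = 35.9% — meets 38% limit
LTV: 58,000 ÷ 63,000 = 92.1%, within 115% cap
Credit 728 → row 701–739; LTV 92.1% → column ≤93%. Grid cell → 6.875%.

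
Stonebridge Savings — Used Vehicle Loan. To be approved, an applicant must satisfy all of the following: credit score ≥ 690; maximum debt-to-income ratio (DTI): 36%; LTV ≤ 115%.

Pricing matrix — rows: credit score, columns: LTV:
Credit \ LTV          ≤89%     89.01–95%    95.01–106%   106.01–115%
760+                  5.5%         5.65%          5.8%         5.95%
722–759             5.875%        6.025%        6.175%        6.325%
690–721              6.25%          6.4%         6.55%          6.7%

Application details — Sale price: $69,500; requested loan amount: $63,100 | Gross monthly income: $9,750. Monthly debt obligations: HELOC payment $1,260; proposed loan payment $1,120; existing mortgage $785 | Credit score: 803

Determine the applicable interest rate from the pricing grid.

Credit score 803 ≥ 690; Total monthly debts = (1,260 + 1,120 + 785) = 3,165. Debt-to-income = 3,165/9,750 = 32.5% — meets 36% limit
LTV: 63,100 ÷ 69,500 = 90.8%, within 115% cap
Score 803 is in the 760+ band; LTV 90.8% is in the 89.01–95% band → 5.65%.

5.65%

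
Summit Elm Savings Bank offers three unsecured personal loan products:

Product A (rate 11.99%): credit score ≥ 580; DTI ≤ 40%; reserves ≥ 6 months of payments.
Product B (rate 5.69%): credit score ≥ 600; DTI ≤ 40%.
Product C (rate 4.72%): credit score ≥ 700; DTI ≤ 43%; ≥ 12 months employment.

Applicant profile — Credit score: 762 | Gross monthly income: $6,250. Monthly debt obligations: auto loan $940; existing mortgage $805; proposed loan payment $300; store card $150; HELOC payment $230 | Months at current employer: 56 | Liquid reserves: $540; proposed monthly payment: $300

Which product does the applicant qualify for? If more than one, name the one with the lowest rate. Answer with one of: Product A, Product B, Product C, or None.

Total debts = (940 + 805 + 300 + 150 + 230) = 2,425; DTI = 2,425/6,250 = 38.8%.
Reserves = 540/300 = 1.8 months.
Product A: score 762 ≥ 580; DTI 38.8% ≤ 40%; reserves 1.8 < 6 mo → does not qualify.
Product B: score 762 ≥ 600; DTI 38.8% ≤ 40% → qualifies.
Product C: score 762 ≥ 700; DTI 38.8% ≤ 43%; employment 56 ≥ 12 mo → qualifies.
Qualifying: Product B, Product C. Lowest rate is 4.72% → Product C.

Product C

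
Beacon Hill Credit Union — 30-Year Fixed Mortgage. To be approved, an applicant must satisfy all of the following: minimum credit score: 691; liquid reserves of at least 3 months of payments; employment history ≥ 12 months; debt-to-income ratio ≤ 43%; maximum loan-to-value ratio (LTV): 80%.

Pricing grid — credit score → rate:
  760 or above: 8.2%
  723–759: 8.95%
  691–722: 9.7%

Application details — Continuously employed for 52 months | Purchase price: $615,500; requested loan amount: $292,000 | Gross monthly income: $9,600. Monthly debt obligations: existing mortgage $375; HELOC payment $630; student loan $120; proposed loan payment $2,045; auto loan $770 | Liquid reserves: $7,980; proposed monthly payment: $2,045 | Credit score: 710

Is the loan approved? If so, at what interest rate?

Approved at 9.7%

Credit score 710 ≥ 691 (meets minimum)
Total monthly debts = (375 + 630 + 120 + 2,045 + 770) = 3,940. DTI: 3,940 ÷ 9,600 = 41%, within the 43% cap
Employment 52 ≥ 12 months
Liquid reserves cover 7,980/2,045 = 3.9 months — ≥ 3 required
Loan-to-value = 292,000/615,500 = 47.4% — pass (80% max)
All requirements met. Score 710 falls in the 691–722 tier → 9.7%.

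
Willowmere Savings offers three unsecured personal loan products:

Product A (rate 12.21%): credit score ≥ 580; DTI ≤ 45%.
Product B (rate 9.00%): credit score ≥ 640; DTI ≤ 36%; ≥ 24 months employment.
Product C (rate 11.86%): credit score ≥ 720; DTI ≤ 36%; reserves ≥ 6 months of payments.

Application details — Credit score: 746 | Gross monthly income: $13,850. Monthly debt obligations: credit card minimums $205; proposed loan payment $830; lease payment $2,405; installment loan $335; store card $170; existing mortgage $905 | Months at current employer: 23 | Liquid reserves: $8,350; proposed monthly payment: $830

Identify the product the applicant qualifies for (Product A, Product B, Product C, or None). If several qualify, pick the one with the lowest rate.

Total debts = (205 + 830 + 2,405 + 335 + 170 + 905) = 4,850; DTI = 4,850/13,850 = 35%.
Reserves = 8,350/830 = 10.1 months.
Product A: score 746 ≥ 580; DTI 35% ≤ 45% → qualifies.
Product B: score 746 ≥ 640; DTI 35% ≤ 36%; employment 23 < 24 mo → does not qualify.
Product C: score 746 ≥ 720; DTI 35% ≤ 36%; reserves 10.1 ≥ 6 mo → qualifies.
Qualifying: Product A, Product C. Lowest rate is 11.86% → Product C.

Product C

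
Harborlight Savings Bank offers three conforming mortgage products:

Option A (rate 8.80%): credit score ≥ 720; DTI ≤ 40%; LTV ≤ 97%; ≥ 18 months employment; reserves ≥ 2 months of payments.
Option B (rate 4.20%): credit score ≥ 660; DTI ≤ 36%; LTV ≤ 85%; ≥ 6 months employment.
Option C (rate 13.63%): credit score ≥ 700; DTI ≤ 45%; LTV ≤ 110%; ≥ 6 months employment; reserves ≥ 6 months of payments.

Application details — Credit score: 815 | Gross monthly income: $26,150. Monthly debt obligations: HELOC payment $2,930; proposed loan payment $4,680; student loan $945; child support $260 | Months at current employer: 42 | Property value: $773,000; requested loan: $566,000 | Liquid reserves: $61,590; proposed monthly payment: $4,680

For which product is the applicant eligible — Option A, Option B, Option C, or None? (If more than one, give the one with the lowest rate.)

Option B

Total debts = (2,930 + 4,680 + 945 + 260) = 8,815; DTI = 8,815/26,150 = 33.7%.
LTV = 566,000/773,000 = 73.2%.
Reserves = 61,590/4,680 = 13.2 months.
Option A: score 815 ≥ 720; DTI 33.7% ≤ 40%; LTV 73.2% ≤ 97%; employment 42 ≥ 18 mo; reserves 13.2 ≥ 2 mo → qualifies.
Option B: score 815 ≥ 660; DTI 33.7% ≤ 36%; LTV 73.2% ≤ 85%; employment 42 ≥ 6 mo → qualifies.
Option C: score 815 ≥ 700; DTI 33.7% ≤ 45%; LTV 73.2% ≤ 110%; employment 42 ≥ 6 mo; reserves 13.2 ≥ 6 mo → qualifies.
Qualifying: Option A, Option B, Option C. Lowest rate is 4.20% → Option B.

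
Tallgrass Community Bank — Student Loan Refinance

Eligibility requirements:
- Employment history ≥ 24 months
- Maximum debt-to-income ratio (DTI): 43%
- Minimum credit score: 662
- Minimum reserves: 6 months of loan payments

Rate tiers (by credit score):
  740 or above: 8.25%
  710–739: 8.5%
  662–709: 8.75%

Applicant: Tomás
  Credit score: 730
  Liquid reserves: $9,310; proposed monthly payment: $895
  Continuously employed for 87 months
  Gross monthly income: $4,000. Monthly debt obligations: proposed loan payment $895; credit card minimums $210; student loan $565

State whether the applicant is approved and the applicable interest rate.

Credit score 730 ≥ 662 (meets minimum)
Total monthly debts = (895 + 210 + 565) = 1,670. Debt-to-income = 1,670/4,000 = 41.8% — meets 43% limit
Liquid reserves cover 9,310/895 = 10.4 months — ≥ 6 required
Employment 87 ≥ 24 months
All requirements met. Score 730 falls in the 710–739 tier → 8.5%.

Approved at 8.5%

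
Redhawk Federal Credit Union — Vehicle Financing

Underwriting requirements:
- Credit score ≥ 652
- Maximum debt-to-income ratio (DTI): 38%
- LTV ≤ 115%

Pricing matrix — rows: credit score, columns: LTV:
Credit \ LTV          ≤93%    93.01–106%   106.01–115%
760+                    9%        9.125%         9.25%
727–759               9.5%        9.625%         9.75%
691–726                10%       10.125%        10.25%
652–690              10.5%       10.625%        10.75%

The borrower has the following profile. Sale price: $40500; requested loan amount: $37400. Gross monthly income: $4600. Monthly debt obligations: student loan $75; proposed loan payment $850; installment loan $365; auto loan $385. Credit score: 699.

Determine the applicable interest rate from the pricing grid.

10%

Credit score 699 ≥ 652; Total monthly debts = (75 + 850 + 365 + 385) = 1,675. Debt-to-income = 1,675/4,600 = 36.4% — meets 38% limit
Loan-to-value = 37,400/40,500 = 92.3% — pass (115% max)
Row: 699 falls in 691–726. Column: 92.3% falls in ≤93%. Rate = 10%.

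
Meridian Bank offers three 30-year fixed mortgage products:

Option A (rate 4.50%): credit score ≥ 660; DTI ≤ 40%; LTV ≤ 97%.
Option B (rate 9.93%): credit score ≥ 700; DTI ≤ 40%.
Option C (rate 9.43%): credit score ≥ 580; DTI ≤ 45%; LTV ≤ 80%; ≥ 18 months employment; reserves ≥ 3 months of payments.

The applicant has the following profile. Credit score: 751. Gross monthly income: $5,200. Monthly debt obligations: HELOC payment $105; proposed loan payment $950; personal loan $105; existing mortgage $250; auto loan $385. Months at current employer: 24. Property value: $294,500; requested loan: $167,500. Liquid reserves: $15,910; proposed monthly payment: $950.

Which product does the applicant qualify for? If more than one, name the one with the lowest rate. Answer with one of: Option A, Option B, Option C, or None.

Total debts = (105 + 950 + 105 + 250 + 385) = 1,795; DTI = 1,795/5,200 = 34.5%.
LTV = 167,500/294,500 = 56.9%.
Reserves = 15,910/950 = 16.7 months.
Option A: score 751 ≥ 660; DTI 34.5% ≤ 40%; LTV 56.9% ≤ 97% → qualifies.
Option B: score 751 ≥ 700; DTI 34.5% ≤ 40% → qualifies.
Option C: score 751 ≥ 580; DTI 34.5% ≤ 45%; LTV 56.9% ≤ 80%; employment 24 ≥ 18 mo; reserves 16.7 ≥ 3 mo → qualifies.
Qualifying: Option A, Option B, Option C. Lowest rate is 4.50% → Option A.

Option A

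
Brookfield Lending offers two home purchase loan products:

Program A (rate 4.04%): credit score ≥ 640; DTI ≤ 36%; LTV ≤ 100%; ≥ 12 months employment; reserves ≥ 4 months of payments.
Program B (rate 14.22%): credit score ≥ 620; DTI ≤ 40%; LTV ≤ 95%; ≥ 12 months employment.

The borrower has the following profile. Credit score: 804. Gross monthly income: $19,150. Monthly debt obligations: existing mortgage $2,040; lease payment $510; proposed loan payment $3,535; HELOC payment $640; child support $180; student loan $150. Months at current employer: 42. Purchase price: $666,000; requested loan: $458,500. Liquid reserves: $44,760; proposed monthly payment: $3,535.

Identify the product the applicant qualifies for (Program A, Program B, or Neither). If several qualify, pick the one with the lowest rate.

Total debts = (2,040 + 510 + 3,535 + 640 + 180 + 150) = 7,055; DTI = 7,055/19,150 = 36.8%.
LTV = 458,500/666,000 = 68.8%.
Reserves = 44,760/3,535 = 12.7 months.
Program A: score 804 ≥ 640; DTI 36.8% > 36%; LTV 68.8% ≤ 100%; employment 42 ≥ 12 mo; reserves 12.7 ≥ 4 mo → does not qualify.
Program B: score 804 ≥ 620; DTI 36.8% ≤ 40%; LTV 68.8% ≤ 95%; employment 42 ≥ 12 mo → qualifies.

Program B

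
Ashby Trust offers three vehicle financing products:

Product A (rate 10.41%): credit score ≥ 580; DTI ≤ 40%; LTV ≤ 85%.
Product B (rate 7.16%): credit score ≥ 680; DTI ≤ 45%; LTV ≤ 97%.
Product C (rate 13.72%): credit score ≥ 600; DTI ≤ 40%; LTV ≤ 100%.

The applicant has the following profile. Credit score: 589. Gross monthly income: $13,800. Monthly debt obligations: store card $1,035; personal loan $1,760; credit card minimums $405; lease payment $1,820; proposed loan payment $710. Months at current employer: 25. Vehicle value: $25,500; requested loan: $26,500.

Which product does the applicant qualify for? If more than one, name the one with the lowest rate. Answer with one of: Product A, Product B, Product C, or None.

Total debts = (1,035 + 1,760 + 405 + 1,820 + 710) = 5,730; DTI = 5,730/13,800 = 41.5%.
LTV = 26,500/25,500 = 103.9%.
Product A: score 589 ≥ 580; DTI 41.5% > 40%; LTV 103.9% > 85% → does not qualify.
Product B: score 589 < 680; DTI 41.5% ≤ 45%; LTV 103.9% > 97% → does not qualify.
Product C: score 589 < 600; DTI 41.5% > 40%; LTV 103.9% > 100% → does not qualify.

None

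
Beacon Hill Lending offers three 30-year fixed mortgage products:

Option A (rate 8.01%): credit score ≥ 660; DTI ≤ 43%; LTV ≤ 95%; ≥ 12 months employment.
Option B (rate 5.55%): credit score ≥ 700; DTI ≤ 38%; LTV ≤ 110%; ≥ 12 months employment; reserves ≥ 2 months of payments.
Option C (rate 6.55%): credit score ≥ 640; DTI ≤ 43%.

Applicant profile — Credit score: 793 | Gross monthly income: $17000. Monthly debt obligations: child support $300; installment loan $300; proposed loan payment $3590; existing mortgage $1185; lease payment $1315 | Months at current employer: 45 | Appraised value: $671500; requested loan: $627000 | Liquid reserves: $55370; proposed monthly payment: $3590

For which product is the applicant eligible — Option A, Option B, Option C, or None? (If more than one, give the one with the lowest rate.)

Total debts = (300 + 300 + 3,590 + 1,185 + 1,315) = 6,690; DTI = 6,690/17,000 = 39.4%.
LTV = 627,000/671,500 = 93.4%.
Reserves = 55,370/3,590 = 15.4 months.
Option A: score 793 ≥ 660; DTI 39.4% ≤ 43%; LTV 93.4% ≤ 95%; employment 45 ≥ 12 mo → qualifies.
Option B: score 793 ≥ 700; DTI 39.4% > 38%; LTV 93.4% ≤ 110%; employment 45 ≥ 12 mo; reserves 15.4 ≥ 2 mo → does not qualify.
Option C: score 793 ≥ 640; DTI 39.4% ≤ 43% → qualifies.
Qualifying: Option A, Option C. Lowest rate is 6.55% → Option C.

Option C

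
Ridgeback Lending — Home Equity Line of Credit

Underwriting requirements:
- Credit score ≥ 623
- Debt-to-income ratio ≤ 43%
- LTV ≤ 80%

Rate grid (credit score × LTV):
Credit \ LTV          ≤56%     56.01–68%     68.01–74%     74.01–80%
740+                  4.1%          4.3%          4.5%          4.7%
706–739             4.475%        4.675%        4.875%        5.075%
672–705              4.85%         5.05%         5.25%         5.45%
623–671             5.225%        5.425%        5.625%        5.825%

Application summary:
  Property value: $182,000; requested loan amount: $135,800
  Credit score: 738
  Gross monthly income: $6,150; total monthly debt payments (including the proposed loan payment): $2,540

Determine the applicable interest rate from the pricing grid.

5.075%

Credit score 738 ≥ 623; DTI: 2,540 ÷ 6,150 = 41.3%, within the 43% cap
LTV: 135,800 ÷ 182,000 = 74.6%, within 80% cap
Row: 738 falls in 706–739. Column: 74.6% falls in 74.01–80%. Rate = 5.075%.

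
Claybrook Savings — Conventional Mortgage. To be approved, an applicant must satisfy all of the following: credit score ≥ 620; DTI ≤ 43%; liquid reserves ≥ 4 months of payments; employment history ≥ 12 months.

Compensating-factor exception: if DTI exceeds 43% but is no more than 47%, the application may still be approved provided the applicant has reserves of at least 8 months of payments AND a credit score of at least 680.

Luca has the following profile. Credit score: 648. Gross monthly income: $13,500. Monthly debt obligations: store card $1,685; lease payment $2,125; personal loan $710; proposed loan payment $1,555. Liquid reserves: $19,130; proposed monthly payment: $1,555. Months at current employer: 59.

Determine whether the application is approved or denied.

Credit score 648 ≥ 620 (meets base)
Total debts = (1,685 + 2,125 + 710 + 1,555) = 6,075. DTI: 6,075 ÷ 13,500 = 45%, over the 43% base limit.
Reserves: 19,130 ÷ 1,555 = 12.3 months (meets 4-month minimum)
Employment 59 ≥ 12 months
45% falls in the override range (43%–47%), so the compensating-factor test applies.
Override check — reserves: 12.3 mo (ok); score: 648 (below 680).
Override conditions not both satisfied; exception does not apply.

Denied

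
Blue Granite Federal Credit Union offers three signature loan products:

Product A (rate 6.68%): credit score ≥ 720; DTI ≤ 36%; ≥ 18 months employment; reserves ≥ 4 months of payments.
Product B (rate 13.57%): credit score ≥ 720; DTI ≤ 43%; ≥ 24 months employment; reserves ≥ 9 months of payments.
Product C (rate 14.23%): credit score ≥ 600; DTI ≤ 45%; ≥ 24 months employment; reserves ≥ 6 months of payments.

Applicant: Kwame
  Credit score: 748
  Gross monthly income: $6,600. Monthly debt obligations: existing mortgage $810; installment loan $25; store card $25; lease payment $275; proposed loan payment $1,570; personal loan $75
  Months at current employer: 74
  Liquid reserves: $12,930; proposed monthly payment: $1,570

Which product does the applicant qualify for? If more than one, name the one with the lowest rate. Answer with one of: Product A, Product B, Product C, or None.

Product C

Total debts = (810 + 25 + 25 + 275 + 1,570 + 75) = 2,780; DTI = 2,780/6,600 = 42.1%.
Reserves = 12,930/1,570 = 8.2 months.
Product A: score 748 ≥ 720; DTI 42.1% > 36%; employment 74 ≥ 18 mo; reserves 8.2 ≥ 4 mo → does not qualify.
Product B: score 748 ≥ 720; DTI 42.1% ≤ 43%; employment 74 ≥ 24 mo; reserves 8.2 < 9 mo → does not qualify.
Product C: score 748 ≥ 600; DTI 42.1% ≤ 45%; employment 74 ≥ 24 mo; reserves 8.2 ≥ 6 mo → qualifies.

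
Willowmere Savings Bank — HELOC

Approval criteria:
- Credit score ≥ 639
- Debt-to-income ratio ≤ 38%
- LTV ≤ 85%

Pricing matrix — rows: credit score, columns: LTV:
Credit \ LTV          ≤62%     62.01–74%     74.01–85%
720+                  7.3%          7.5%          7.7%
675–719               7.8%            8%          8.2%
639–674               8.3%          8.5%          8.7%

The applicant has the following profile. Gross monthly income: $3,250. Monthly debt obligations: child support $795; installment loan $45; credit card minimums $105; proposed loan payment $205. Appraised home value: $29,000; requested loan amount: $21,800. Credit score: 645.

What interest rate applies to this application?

8.7%

Credit score 645 ≥ 639; Total monthly debts = (795 + 45 + 105 + 205) = 1,150. DTI: 1,150 ÷ 3,250 = 35.4%, within the 38% cap
Loan-to-value = 21,800/29,000 = 75.2% — pass (85% max)
Credit 645 → row 639–674; LTV 75.2% → column 74.01–85%. Grid cell → 8.7%.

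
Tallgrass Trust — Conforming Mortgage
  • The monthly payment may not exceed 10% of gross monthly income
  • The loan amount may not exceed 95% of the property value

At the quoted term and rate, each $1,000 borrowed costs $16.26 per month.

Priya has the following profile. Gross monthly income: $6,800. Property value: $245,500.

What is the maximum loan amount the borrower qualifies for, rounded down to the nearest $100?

Payment cap: 10% × $6,800 = $680/month.
At $16.26 per $1,000, that supports 680/16.26 × 1,000 ≈ $41,820 → $41,800.
LTV cap: 95% × $245,500 = $233,225 → $233,200.
Binding constraint: payment-to-income.

$41,800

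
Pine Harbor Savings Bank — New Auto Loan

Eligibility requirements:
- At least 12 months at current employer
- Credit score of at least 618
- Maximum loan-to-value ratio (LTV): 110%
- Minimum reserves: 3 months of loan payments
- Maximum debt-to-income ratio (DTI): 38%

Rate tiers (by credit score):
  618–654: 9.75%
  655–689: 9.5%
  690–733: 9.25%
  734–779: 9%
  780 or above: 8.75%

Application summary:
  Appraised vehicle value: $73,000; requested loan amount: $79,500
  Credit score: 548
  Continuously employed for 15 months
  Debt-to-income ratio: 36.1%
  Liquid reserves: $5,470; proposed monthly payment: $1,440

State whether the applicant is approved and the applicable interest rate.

Denied

Credit score 548 < 618 (below minimum)
Debt-to-income 36.1% vs 38% cap — pass
Employment 15 ≥ 12 months
Reserves = 5,470/1,440 = 3.8 months ≥ 3
LTV = 79,500/73,000 = 108.9% ≤ 110%
Not all requirements met → denied.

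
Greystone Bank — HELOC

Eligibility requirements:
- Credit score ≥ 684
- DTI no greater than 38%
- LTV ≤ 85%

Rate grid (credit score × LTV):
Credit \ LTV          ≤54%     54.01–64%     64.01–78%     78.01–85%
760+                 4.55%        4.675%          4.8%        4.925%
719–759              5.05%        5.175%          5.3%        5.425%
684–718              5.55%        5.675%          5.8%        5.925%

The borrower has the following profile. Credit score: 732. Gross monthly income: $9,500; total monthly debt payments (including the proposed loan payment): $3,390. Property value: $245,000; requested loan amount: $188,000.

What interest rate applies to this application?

5.3%

Credit score 732 ≥ 684; Debt-to-income = 3,390/9,500 = 35.7% — meets 38% limit
LTV: 188,000 ÷ 245,000 = 76.7%, within 85% cap
Score 732 is in the 719–759 band; LTV 76.7% is in the 64.01–78% band → 5.3%.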